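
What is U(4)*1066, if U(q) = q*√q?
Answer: 8528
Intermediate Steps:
U(q) = q^(3/2)
U(4)*1066 = 4^(3/2)*1066 = 8*1066 = 8528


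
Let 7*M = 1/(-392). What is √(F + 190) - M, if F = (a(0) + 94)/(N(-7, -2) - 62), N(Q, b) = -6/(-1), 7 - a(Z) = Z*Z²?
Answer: 1/2744 + 3*√16394/28 ≈ 13.719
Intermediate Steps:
a(Z) = 7 - Z³ (a(Z) = 7 - Z*Z² = 7 - Z³)
N(Q, b) = 6 (N(Q, b) = -6*(-1) = 6)
F = -101/56 (F = ((7 - 1*0³) + 94)/(6 - 62) = ((7 - 1*0) + 94)/(-56) = ((7 + 0) + 94)*(-1/56) = (7 + 94)*(-1/56) = 101*(-1/56) = -101/56 ≈ -1.8036)
M = -1/2744 (M = (⅐)/(-392) = (⅐)*(-1/392) = -1/2744 ≈ -0.00036443)
√(F + 190) - M = √(-101/56 + 190) - 1*(-1/2744) = √(10539/56) + 1/2744 = 3*√16394/28 + 1/2744 = 1/2744 + 3*√16394/28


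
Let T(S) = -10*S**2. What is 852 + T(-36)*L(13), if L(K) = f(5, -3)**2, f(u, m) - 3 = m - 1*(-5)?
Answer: -323148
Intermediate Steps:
f(u, m) = 8 + m (f(u, m) = 3 + (m - 1*(-5)) = 3 + (m + 5) = 3 + (5 + m) = 8 + m)
L(K) = 25 (L(K) = (8 - 3)**2 = 5**2 = 25)
852 + T(-36)*L(13) = 852 - 10*(-36)**2*25 = 852 - 10*1296*25 = 852 - 12960*25 = 852 - 324000 = -323148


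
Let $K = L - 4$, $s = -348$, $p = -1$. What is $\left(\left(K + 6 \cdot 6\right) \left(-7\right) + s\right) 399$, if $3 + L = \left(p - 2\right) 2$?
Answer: $-203091$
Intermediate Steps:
$L = -9$ ($L = -3 + \left(-1 - 2\right) 2 = -3 - 6 = -9$)
$K = -13$ ($K = -9 - 4 = -13$)
$\left(\left(K + 6 \cdot 6\right) \left(-7\right) + s\right) 399 = \left(\left(-13 + 6 \cdot 6\right) \left(-7\right) - 348\right) 399 = \left(\left(-13 + 36\right) \left(-7\right) - 348\right) 399 = \left(23 \left(-7\right) - 348\right) 399 = \left(-161 - 348\right) 399 = \left(-509\right) 399 = -203091$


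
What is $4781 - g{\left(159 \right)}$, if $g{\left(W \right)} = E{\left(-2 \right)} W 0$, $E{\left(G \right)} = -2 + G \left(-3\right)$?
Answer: $4781$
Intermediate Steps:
$E{\left(G \right)} = -2 - 3 G$
$g{\left(W \right)} = 0$ ($g{\left(W \right)} = \left(-2 - -6\right) W 0 = \left(-2 + 6\right) W 0 = 4 W 0 = 0$)
$4781 - g{\left(159 \right)} = 4781 - 0 = 4781 + 0 = 4781$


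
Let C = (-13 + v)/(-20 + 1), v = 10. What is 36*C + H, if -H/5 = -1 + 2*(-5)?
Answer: 1153/19 ≈ 60.684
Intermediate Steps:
H = 55 (H = -5*(-1 + 2*(-5)) = -5*(-1 - 10) = -5*(-11) = 55)
C = 3/19 (C = (-13 + 10)/(-20 + 1) = -3/(-19) = -3*(-1/19) = 3/19 ≈ 0.15789)
36*C + H = 36*(3/19) + 55 = 108/19 + 55 = 1153/19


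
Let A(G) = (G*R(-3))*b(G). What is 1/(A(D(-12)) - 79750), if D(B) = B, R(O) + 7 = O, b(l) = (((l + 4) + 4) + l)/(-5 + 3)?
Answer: -1/78790 ≈ -1.2692e-5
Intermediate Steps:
b(l) = -4 - l (b(l) = (((4 + l) + 4) + l)/(-2) = ((8 + l) + l)*(-½) = (8 + 2*l)*(-½) = -4 - l)
R(O) = -7 + O
A(G) = -10*G*(-4 - G) (A(G) = (G*(-7 - 3))*(-4 - G) = (G*(-10))*(-4 - G) = (-10*G)*(-4 - G) = -10*G*(-4 - G))
1/(A(D(-12)) - 79750) = 1/(10*(-12)*(4 - 12) - 79750) = 1/(10*(-12)*(-8) - 79750) = 1/(960 - 79750) = 1/(-78790) = -1/78790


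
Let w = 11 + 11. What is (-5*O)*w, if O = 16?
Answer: -1760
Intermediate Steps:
w = 22
(-5*O)*w = -5*16*22 = -80*22 = -1760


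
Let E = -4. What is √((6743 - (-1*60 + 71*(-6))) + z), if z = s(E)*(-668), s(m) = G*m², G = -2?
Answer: √28605 ≈ 169.13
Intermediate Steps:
s(m) = -2*m²
z = 21376 (z = -2*(-4)²*(-668) = -2*16*(-668) = -32*(-668) = 21376)
√((6743 - (-1*60 + 71*(-6))) + z) = √((6743 - (-1*60 + 71*(-6))) + 21376) = √((6743 - (-60 - 426)) + 21376) = √((6743 - 1*(-486)) + 21376) = √((6743 + 486) + 21376) = √(7229 + 21376) = √28605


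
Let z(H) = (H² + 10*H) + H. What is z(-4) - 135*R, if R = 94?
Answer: -12718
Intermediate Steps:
z(H) = H² + 11*H
z(-4) - 135*R = -4*(11 - 4) - 135*94 = -4*7 - 12690 = -28 - 12690 = -12718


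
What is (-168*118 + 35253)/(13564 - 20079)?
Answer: -15429/6515 ≈ -2.3682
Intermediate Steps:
(-168*118 + 35253)/(13564 - 20079) = (-19824 + 35253)/(-6515) = 15429*(-1/6515) = -15429/6515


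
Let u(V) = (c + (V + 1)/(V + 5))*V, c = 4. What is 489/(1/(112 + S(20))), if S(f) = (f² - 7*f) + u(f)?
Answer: 1146216/5 ≈ 2.2924e+5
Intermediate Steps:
u(V) = V*(4 + (1 + V)/(5 + V)) (u(V) = (4 + (V + 1)/(V + 5))*V = (4 + (1 + V)/(5 + V))*V = V*(4 + (1 + V)/(5 + V)))
S(f) = f² - 7*f + f*(21 + 5*f)/(5 + f) (S(f) = (f² - 7*f) + f*(21 + 5*f)/(5 + f) = f² - 7*f + f*(21 + 5*f)/(5 + f))
489/(1/(112 + S(20))) = 489/(1/(112 + 20*(-14 + 20² + 3*20)/(5 + 20))) = 489/(1/(112 + 20*(-14 + 400 + 60)/25)) = 489/(1/(112 + 20*(1/25)*446)) = 489/(1/(112 + 1784/5)) = 489/(1/(2344/5)) = 489/(5/2344) = 489*(2344/5) = 1146216/5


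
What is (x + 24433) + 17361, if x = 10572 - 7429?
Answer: 44937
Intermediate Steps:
x = 3143
(x + 24433) + 17361 = (3143 + 24433) + 17361 = 27576 + 17361 = 44937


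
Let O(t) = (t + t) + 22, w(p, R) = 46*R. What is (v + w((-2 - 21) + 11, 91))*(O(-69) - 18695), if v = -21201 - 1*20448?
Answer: 704716493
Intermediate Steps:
O(t) = 22 + 2*t (O(t) = 2*t + 22 = 22 + 2*t)
v = -41649 (v = -21201 - 20448 = -41649)
(v + w((-2 - 21) + 11, 91))*(O(-69) - 18695) = (-41649 + 46*91)*((22 + 2*(-69)) - 18695) = (-41649 + 4186)*((22 - 138) - 18695) = -37463*(-116 - 18695) = -37463*(-18811) = 704716493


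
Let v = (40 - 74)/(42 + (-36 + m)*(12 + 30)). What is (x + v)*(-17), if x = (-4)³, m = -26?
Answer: 1393439/1281 ≈ 1087.8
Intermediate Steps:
v = 17/1281 (v = (40 - 74)/(42 + (-36 - 26)*(12 + 30)) = -34/(42 - 62*42) = -34/(42 - 2604) = -34/(-2562) = -34*(-1/2562) = 17/1281 ≈ 0.013271)
x = -64
(x + v)*(-17) = (-64 + 17/1281)*(-17) = -81967/1281*(-17) = 1393439/1281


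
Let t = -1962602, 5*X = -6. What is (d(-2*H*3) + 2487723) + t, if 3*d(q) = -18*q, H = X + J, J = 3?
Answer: 2625929/5 ≈ 5.2519e+5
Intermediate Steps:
X = -6/5 (X = (⅕)*(-6) = -6/5 ≈ -1.2000)
H = 9/5 (H = -6/5 + 3 = 9/5 ≈ 1.8000)
d(q) = -6*q (d(q) = (-18*q)/3 = -6*q)
(d(-2*H*3) + 2487723) + t = (-6*(-2*9/5)*3 + 2487723) - 1962602 = (-(-108)*3/5 + 2487723) - 1962602 = (-6*(-54/5) + 2487723) - 1962602 = (324/5 + 2487723) - 1962602 = 12438939/5 - 1962602 = 2625929/5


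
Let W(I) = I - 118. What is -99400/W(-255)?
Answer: 99400/373 ≈ 266.49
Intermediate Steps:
W(I) = -118 + I
-99400/W(-255) = -99400/(-118 - 255) = -99400/(-373) = -99400*(-1/373) = 99400/373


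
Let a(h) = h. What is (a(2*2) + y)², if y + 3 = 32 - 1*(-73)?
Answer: 11236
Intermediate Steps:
y = 102 (y = -3 + (32 - 1*(-73)) = -3 + (32 + 73) = -3 + 105 = 102)
(a(2*2) + y)² = (2*2 + 102)² = (4 + 102)² = 106² = 11236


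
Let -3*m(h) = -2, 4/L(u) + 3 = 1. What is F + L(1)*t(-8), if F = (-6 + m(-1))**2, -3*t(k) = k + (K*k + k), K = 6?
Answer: -128/9 ≈ -14.222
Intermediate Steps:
L(u) = -2 (L(u) = 4/(-3 + 1) = 4/(-2) = 4*(-1/2) = -2)
m(h) = 2/3 (m(h) = -1/3*(-2) = 2/3)
t(k) = -8*k/3 (t(k) = -(k + (6*k + k))/3 = -(k + 7*k)/3 = -8*k/3)
F = 256/9 (F = (-6 + 2/3)**2 = (-16/3)**2 = 256/9 ≈ 28.444)
F + L(1)*t(-8) = 256/9 - (-16)*(-8)/3 = 256/9 - 2*64/3 = 256/9 - 128/3 = -128/9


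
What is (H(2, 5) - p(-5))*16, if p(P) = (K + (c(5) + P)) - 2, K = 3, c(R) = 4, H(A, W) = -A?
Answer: -32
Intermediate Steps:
p(P) = 5 + P (p(P) = (3 + (4 + P)) - 2 = (7 + P) - 2 = 5 + P)
(H(2, 5) - p(-5))*16 = (-1*2 - (5 - 5))*16 = (-2 - 1*0)*16 = (-2 + 0)*16 = -2*16 = -32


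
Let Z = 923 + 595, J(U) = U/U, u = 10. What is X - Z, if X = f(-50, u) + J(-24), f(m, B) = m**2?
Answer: 983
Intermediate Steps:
J(U) = 1
Z = 1518
X = 2501 (X = (-50)**2 + 1 = 2500 + 1 = 2501)
X - Z = 2501 - 1*1518 = 2501 - 1518 = 983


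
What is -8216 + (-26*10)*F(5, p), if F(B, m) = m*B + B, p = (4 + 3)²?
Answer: -73216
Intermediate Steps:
p = 49 (p = 7² = 49)
F(B, m) = B + B*m (F(B, m) = B*m + B = B + B*m)
-8216 + (-26*10)*F(5, p) = -8216 + (-26*10)*(5*(1 + 49)) = -8216 - 1300*50 = -8216 - 260*250 = -8216 - 65000 = -73216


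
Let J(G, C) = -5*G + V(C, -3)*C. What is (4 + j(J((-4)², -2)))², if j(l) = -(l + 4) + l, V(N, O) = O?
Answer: 0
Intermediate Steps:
J(G, C) = -5*G - 3*C
j(l) = -4 (j(l) = -(4 + l) + l = (-4 - l) + l = -4)
(4 + j(J((-4)², -2)))² = (4 - 4)² = 0² = 0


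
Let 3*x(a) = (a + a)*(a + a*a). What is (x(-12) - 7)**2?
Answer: 1129969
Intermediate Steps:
x(a) = 2*a*(a + a**2)/3 (x(a) = ((a + a)*(a + a*a))/3 = ((2*a)*(a + a**2))/3 = (2*a*(a + a**2))/3 = 2*a*(a + a**2)/3)
(x(-12) - 7)**2 = ((2/3)*(-12)**2*(1 - 12) - 7)**2 = ((2/3)*144*(-11) - 7)**2 = (-1056 - 7)**2 = (-1063)**2 = 1129969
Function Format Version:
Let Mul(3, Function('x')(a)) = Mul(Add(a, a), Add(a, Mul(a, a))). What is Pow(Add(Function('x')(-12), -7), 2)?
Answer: 1129969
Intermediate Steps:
Function('x')(a) = Mul(Rational(2, 3), a, Add(a, Pow(a, 2))) (Function('x')(a) = Mul(Rational(1, 3), Mul(Add(a, a), Add(a, Mul(a, a)))) = Mul(Rational(1, 3), Mul(Mul(2, a), Add(a, Pow(a, 2)))) = Mul(Rational(1, 3), Mul(2, a, Add(a, Pow(a, 2)))) = Mul(Rational(2, 3), a, Add(a, Pow(a, 2))))
Pow(Add(Function('x')(-12), -7), 2) = Pow(Add(Mul(Rational(2, 3), Pow(-12, 2), Add(1, -12)), -7), 2) = Pow(Add(Mul(Rational(2, 3), 144, -11), -7), 2) = Pow(Add(-1056, -7), 2) = Pow(-1063, 2) = 1129969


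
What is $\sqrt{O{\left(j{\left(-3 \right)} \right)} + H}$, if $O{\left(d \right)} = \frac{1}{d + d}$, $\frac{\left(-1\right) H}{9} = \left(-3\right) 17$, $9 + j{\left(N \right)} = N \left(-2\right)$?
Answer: $\frac{\sqrt{16518}}{6} \approx 21.42$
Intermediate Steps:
$j{\left(N \right)} = -9 - 2 N$ ($j{\left(N \right)} = -9 + N \left(-2\right) = -9 - 2 N$)
$H = 459$ ($H = - 9 \left(\left(-3\right) 17\right) = \left(-9\right) \left(-51\right) = 459$)
$O{\left(d \right)} = \frac{1}{2 d}$
$\sqrt{O{\left(j{\left(-3 \right)} \right)} + H} = \sqrt{\frac{1}{2 \left(-9 - -6\right)} + 459} = \sqrt{\frac{1}{2 \left(-9 + 6\right)} + 459} = \sqrt{\frac{1}{2 \left(-3\right)} + 459} = \sqrt{\frac{1}{2} \left(- \frac{1}{3}\right) + 459} = \sqrt{- \frac{1}{6} + 459} = \sqrt{\frac{2753}{6}} = \frac{\sqrt{16518}}{6}$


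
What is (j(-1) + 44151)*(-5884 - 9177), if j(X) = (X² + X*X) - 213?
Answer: -661780340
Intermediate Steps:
j(X) = -213 + 2*X² (j(X) = (X² + X²) - 213 = 2*X² - 213 = -213 + 2*X²)
(j(-1) + 44151)*(-5884 - 9177) = ((-213 + 2*(-1)²) + 44151)*(-5884 - 9177) = ((-213 + 2*1) + 44151)*(-15061) = ((-213 + 2) + 44151)*(-15061) = (-211 + 44151)*(-15061) = 43940*(-15061) = -661780340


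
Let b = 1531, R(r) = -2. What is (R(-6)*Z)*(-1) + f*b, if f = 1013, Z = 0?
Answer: 1550903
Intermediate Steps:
(R(-6)*Z)*(-1) + f*b = -2*0*(-1) + 1013*1531 = 0*(-1) + 1550903 = 0 + 1550903 = 1550903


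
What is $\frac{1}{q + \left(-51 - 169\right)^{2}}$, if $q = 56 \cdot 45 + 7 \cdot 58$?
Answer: $\frac{1}{51326} \approx 1.9483 \cdot 10^{-5}$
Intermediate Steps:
$q = 2926$ ($q = 2520 + 406 = 2926$)
$\frac{1}{q + \left(-51 - 169\right)^{2}} = \frac{1}{2926 + \left(-51 - 169\right)^{2}} = \frac{1}{2926 + \left(-220\right)^{2}} = \frac{1}{2926 + 48400} = \frac{1}{51326}$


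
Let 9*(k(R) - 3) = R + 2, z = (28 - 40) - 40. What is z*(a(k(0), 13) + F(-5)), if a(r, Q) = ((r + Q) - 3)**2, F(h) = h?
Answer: -715312/81 ≈ -8831.0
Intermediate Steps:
z = -52 (z = -12 - 40 = -52)
k(R) = 29/9 + R/9 (k(R) = 3 + (R + 2)/9 = 3 + (2 + R)/9 = 3 + (2/9 + R/9) = 29/9 + R/9)
a(r, Q) = (-3 + Q + r)**2 (a(r, Q) = ((Q + r) - 3)**2 = (-3 + Q + r)**2)
z*(a(k(0), 13) + F(-5)) = -52*((-3 + 13 + (29/9 + (1/9)*0))**2 - 5) = -52*((-3 + 13 + (29/9 + 0))**2 - 5) = -52*((-3 + 13 + 29/9)**2 - 5) = -52*((119/9)**2 - 5) = -52*(14161/81 - 5) = -52*13756/81 = -715312/81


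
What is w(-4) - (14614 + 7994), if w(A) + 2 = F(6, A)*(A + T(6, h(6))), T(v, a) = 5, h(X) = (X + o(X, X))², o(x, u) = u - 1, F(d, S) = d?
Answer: -22604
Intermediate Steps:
o(x, u) = -1 + u
h(X) = (-1 + 2*X)² (h(X) = (X + (-1 + X))² = (-1 + 2*X)²)
w(A) = 28 + 6*A (w(A) = -2 + 6*(A + 5) = -2 + 6*(5 + A) = -2 + (30 + 6*A) = 28 + 6*A)
w(-4) - (14614 + 7994) = (28 + 6*(-4)) - (14614 + 7994) = (28 - 24) - 1*22608 = 4 - 22608 = -22604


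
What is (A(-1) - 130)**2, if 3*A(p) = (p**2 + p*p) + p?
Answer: 151321/9 ≈ 16813.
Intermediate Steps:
A(p) = p/3 + 2*p**2/3 (A(p) = ((p**2 + p*p) + p)/3 = ((p**2 + p**2) + p)/3 = (2*p**2 + p)/3 = (p + 2*p**2)/3 = p/3 + 2*p**2/3)
(A(-1) - 130)**2 = ((1/3)*(-1)*(1 + 2*(-1)) - 130)**2 = ((1/3)*(-1)*(1 - 2) - 130)**2 = ((1/3)*(-1)*(-1) - 130)**2 = (1/3 - 130)**2 = (-389/3)**2 = 151321/9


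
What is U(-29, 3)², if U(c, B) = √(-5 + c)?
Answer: -34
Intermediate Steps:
U(-29, 3)² = (√(-5 - 29))² = (√(-34))² = (I*√34)² = -34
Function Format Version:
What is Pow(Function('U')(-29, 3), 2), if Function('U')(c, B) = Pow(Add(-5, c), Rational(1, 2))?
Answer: -34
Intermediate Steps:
Pow(Function('U')(-29, 3), 2) = Pow(Pow(Add(-5, -29), Rational(1, 2)), 2) = Pow(Pow(-34, Rational(1, 2)), 2) = Pow(Mul(I, Pow(34, Rational(1, 2))), 2) = -34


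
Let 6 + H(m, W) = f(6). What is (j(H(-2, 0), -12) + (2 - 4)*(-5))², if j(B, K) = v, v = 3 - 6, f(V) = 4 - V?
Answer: 49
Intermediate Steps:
H(m, W) = -8 (H(m, W) = -6 + (4 - 1*6) = -6 + (4 - 6) = -6 - 2 = -8)
v = -3
j(B, K) = -3
(j(H(-2, 0), -12) + (2 - 4)*(-5))² = (-3 + (2 - 4)*(-5))² = (-3 - 2*(-5))² = (-3 + 10)² = 7² = 49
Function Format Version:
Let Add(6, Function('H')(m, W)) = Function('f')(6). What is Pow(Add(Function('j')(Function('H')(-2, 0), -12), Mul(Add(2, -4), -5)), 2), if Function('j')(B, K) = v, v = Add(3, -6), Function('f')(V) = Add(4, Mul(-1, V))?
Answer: 49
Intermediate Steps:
Function('H')(m, W) = -8 (Function('H')(m, W) = Add(-6, Add(4, Mul(-1, 6))) = Add(-6, Add(4, -6)) = Add(-6, -2) = -8)
v = -3
Function('j')(B, K) = -3
Pow(Add(Function('j')(Function('H')(-2, 0), -12), Mul(Add(2, -4), -5)), 2) = Pow(Add(-3, Mul(Add(2, -4), -5)), 2) = Pow(Add(-3, Mul(-2, -5)), 2) = Pow(Add(-3, 10), 2) = Pow(7, 2) = 49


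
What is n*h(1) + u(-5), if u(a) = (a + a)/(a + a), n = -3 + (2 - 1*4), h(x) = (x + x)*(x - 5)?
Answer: 41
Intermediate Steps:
h(x) = 2*x*(-5 + x) (h(x) = (2*x)*(-5 + x) = 2*x*(-5 + x))
n = -5 (n = -3 + (2 - 4) = -3 - 2 = -5)
u(a) = 1 (u(a) = (2*a)/((2*a)) = (2*a)*(1/(2*a)) = 1)
n*h(1) + u(-5) = -10*(-5 + 1) + 1 = -10*(-4) + 1 = -5*(-8) + 1 = 40 + 1 = 41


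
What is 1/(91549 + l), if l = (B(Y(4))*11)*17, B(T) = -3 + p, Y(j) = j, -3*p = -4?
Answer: 3/273712 ≈ 1.0960e-5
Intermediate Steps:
p = 4/3 (p = -⅓*(-4) = 4/3 ≈ 1.3333)
B(T) = -5/3 (B(T) = -3 + 4/3 = -5/3)
l = -935/3 (l = -5/3*11*17 = -55/3*17 = -935/3 ≈ -311.67)
1/(91549 + l) = 1/(91549 - 935/3) = 1/(273712/3) = 3/273712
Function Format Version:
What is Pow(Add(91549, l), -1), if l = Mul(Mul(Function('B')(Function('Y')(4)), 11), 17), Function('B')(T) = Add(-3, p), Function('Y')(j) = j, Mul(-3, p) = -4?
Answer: Rational(3, 273712) ≈ 1.0960e-5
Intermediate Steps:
p = Rational(4, 3) (p = Mul(Rational(-1, 3), -4) = Rational(4, 3) ≈ 1.3333)
Function('B')(T) = Rational(-5, 3) (Function('B')(T) = Add(-3, Rational(4, 3)) = Rational(-5, 3))
l = Rational(-935, 3) (l = Mul(Mul(Rational(-5, 3), 11), 17) = Mul(Rational(-55, 3), 17) = Rational(-935, 3) ≈ -311.67)
Pow(Add(91549, l), -1) = Pow(Add(91549, Rational(-935, 3)), -1) = Pow(Rational(273712, 3), -1) = Rational(3, 273712)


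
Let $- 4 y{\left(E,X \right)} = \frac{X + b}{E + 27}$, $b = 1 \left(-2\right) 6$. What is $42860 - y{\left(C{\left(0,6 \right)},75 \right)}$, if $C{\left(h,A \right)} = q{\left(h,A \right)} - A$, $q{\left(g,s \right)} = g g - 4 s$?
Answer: $\frac{171419}{4} \approx 42855.0$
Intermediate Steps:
$b = -12$ ($b = \left(-2\right) 6 = -12$)
$q{\left(g,s \right)} = g^{2} - 4 s$
$C{\left(h,A \right)} = h^{2} - 5 A$ ($C{\left(h,A \right)} = \left(h^{2} - 4 A\right) - A = h^{2} - 5 A$)
$y{\left(E,X \right)} = - \frac{-12 + X}{4 \left(27 + E\right)}$ ($y{\left(E,X \right)} = - \frac{\left(X - 12\right) \frac{1}{E + 27}}{4} = - \frac{\left(-12 + X\right) \frac{1}{27 + E}}{4} = - \frac{\frac{1}{27 + E} \left(-12 + X\right)}{4} = - \frac{-12 + X}{4 \left(27 + E\right)}$)
$42860 - y{\left(C{\left(0,6 \right)},75 \right)} = 42860 - \frac{12 - 75}{4 \left(27 + \left(0^{2} - 30\right)\right)} = 42860 - \frac{12 - 75}{4 \left(27 + \left(0 - 30\right)\right)} = 42860 - \frac{1}{4} \frac{1}{27 - 30} \left(-63\right) = 42860 - \frac{1}{4} \frac{1}{-3} \left(-63\right) = 42860 - \frac{1}{4} \left(- \frac{1}{3}\right) \left(-63\right) = 42860 - \frac{21}{4} = \frac{171419}{4}$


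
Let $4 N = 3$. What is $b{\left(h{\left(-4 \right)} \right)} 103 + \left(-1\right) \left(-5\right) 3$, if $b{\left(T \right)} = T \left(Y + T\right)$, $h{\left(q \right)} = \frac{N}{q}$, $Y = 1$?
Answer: $- \frac{177}{256} \approx -0.69141$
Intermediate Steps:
$N = \frac{3}{4}$ ($N = \frac{1}{4} \cdot 3 = \frac{3}{4} \approx 0.75$)
$h{\left(q \right)} = \frac{3}{4 q}$
$b{\left(T \right)} = T \left(1 + T\right)$
$b{\left(h{\left(-4 \right)} \right)} 103 + \left(-1\right) \left(-5\right) 3 = \frac{3}{4 \left(-4\right)} \left(1 + \frac{3}{4 \left(-4\right)}\right) 103 + \left(-1\right) \left(-5\right) 3 = \frac{3}{4} \left(- \frac{1}{4}\right) \left(1 + \frac{3}{4} \left(- \frac{1}{4}\right)\right) 103 + 5 \cdot 3 = - \frac{3 \left(1 - \frac{3}{16}\right)}{16} \cdot 103 + 15 = \left(- \frac{3}{16}\right) \frac{13}{16} \cdot 103 + 15 = \left(- \frac{39}{256}\right) 103 + 15 = - \frac{4017}{256} + 15 = - \frac{177}{256}$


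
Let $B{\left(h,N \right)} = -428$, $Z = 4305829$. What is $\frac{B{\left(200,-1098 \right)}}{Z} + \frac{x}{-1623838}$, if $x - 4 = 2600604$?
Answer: $- \frac{5599234173348}{3495984375851} \approx -1.6016$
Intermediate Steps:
$x = 2600608$ ($x = 4 + 2600604 = 2600608$)
$\frac{B{\left(200,-1098 \right)}}{Z} + \frac{x}{-1623838} = - \frac{428}{4305829} + \frac{2600608}{-1623838} = \left(-428\right) \frac{1}{4305829} + 2600608 \left(- \frac{1}{1623838}\right) = - \frac{428}{4305829} - \frac{1300304}{811919} = - \frac{5599234173348}{3495984375851}$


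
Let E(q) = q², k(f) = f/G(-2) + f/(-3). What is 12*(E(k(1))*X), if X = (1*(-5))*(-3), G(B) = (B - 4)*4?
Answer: 405/16 ≈ 25.313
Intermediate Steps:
G(B) = -16 + 4*B (G(B) = (-4 + B)*4 = -16 + 4*B)
X = 15 (X = -5*(-3) = 15)
k(f) = -3*f/8 (k(f) = f/(-16 + 4*(-2)) + f/(-3) = f/(-16 - 8) + f*(-⅓) = f/(-24) - f/3 = f*(-1/24) - f/3 = -f/24 - f/3 = -3*f/8)
12*(E(k(1))*X) = 12*((-3/8*1)²*15) = 12*((-3/8)²*15) = 12*((9/64)*15) = 12*(135/64) = 405/16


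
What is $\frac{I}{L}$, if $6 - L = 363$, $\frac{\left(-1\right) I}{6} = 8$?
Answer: $\frac{16}{119} \approx 0.13445$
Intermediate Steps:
$I = -48$ ($I = \left(-6\right) 8 = -48$)
$L = -357$ ($L = 6 - 363 = -357$)
$\frac{I}{L} = - \frac{48}{-357} = \left(-48\right) \left(- \frac{1}{357}\right) = \frac{16}{119}$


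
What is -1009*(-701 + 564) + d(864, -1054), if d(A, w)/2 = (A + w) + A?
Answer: 139581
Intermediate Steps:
d(A, w) = 2*w + 4*A (d(A, w) = 2*((A + w) + A) = 2*(w + 2*A) = 2*w + 4*A)
-1009*(-701 + 564) + d(864, -1054) = -1009*(-701 + 564) + (2*(-1054) + 4*864) = -1009*(-137) + (-2108 + 3456) = 138233 + 1348 = 139581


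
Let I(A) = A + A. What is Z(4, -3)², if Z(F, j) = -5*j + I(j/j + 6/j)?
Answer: 169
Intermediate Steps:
I(A) = 2*A
Z(F, j) = 2 - 5*j + 12/j (Z(F, j) = -5*j + 2*(j/j + 6/j) = -5*j + 2*(1 + 6/j) = -5*j + (2 + 12/j) = 2 - 5*j + 12/j)
Z(4, -3)² = (2 - 5*(-3) + 12/(-3))² = (2 + 15 + 12*(-⅓))² = (2 + 15 - 4)² = 13² = 169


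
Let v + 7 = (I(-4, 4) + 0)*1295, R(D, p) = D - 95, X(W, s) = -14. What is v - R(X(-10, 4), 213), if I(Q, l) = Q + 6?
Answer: 2692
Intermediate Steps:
I(Q, l) = 6 + Q
R(D, p) = -95 + D
v = 2583 (v = -7 + ((6 - 4) + 0)*1295 = -7 + (2 + 0)*1295 = -7 + 2*1295 = -7 + 2590 = 2583)
v - R(X(-10, 4), 213) = 2583 - (-95 - 14) = 2583 - 1*(-109) = 2583 + 109 = 2692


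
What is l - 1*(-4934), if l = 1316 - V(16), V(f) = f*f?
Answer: 5994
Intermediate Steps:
V(f) = f²
l = 1060 (l = 1316 - 1*16² = 1316 - 1*256 = 1316 - 256 = 1060)
l - 1*(-4934) = 1060 - 1*(-4934) = 1060 + 4934 = 5994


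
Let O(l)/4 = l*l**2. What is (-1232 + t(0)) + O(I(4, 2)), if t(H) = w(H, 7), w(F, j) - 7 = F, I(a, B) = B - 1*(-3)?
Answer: -725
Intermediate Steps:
I(a, B) = 3 + B (I(a, B) = B + 3 = 3 + B)
w(F, j) = 7 + F
t(H) = 7 + H
O(l) = 4*l**3 (O(l) = 4*(l*l**2) = 4*l**3)
(-1232 + t(0)) + O(I(4, 2)) = (-1232 + (7 + 0)) + 4*(3 + 2)**3 = (-1232 + 7) + 4*5**3 = -1225 + 4*125 = -1225 + 500 = -725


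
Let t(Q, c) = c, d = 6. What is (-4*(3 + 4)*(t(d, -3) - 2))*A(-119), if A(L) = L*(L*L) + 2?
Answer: -235921980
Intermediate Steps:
A(L) = 2 + L**3 (A(L) = L*L**2 + 2 = L**3 + 2 = 2 + L**3)
(-4*(3 + 4)*(t(d, -3) - 2))*A(-119) = (-4*(3 + 4)*(-3 - 2))*(2 + (-119)**3) = (-28*(-5))*(2 - 1685159) = -4*(-35)*(-1685157) = 140*(-1685157) = -235921980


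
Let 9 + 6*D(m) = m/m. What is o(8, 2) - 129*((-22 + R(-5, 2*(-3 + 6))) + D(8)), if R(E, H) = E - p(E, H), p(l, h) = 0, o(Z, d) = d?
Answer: 3657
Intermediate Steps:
D(m) = -4/3 (D(m) = -3/2 + (m/m)/6 = -3/2 + (⅙)*1 = -3/2 + ⅙ = -4/3)
R(E, H) = E (R(E, H) = E - 1*0 = E + 0 = E)
o(8, 2) - 129*((-22 + R(-5, 2*(-3 + 6))) + D(8)) = 2 - 129*((-22 - 5) - 4/3) = 2 - 129*(-27 - 4/3) = 2 - 129*(-85/3) = 2 + 3655 = 3657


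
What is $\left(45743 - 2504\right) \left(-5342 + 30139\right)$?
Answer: $1072197483$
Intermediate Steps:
$\left(45743 - 2504\right) \left(-5342 + 30139\right) = 43239 \cdot 24797 = 1072197483$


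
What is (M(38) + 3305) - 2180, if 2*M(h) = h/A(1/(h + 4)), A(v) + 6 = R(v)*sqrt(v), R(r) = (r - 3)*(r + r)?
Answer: 1319506445763/1176205463 + 2094750*sqrt(42)/1176205463 ≈ 1121.8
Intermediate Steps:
R(r) = 2*r*(-3 + r) (R(r) = (-3 + r)*(2*r) = 2*r*(-3 + r))
A(v) = -6 + 2*v**(3/2)*(-3 + v) (A(v) = -6 + (2*v*(-3 + v))*sqrt(v) = -6 + 2*v**(3/2)*(-3 + v))
M(h) = h/(2*(-6 + 2*(1/(4 + h))**(3/2)*(-3 + 1/(4 + h)))) (M(h) = (h/(-6 + 2*(1/(h + 4))**(3/2)*(-3 + 1/(h + 4))))/2 = (h/(-6 + 2*(1/(4 + h))**(3/2)*(-3 + 1/(4 + h))))/2 = h/(2*(-6 + 2*(1/(4 + h))**(3/2)*(-3 + 1/(4 + h)))))
(M(38) + 3305) - 2180 = (-1*38*(4 + 38)**2/(12*(4 + 38)**2 + 4*sqrt(1/(4 + 38))*(11 + 3*38)) + 3305) - 2180 = (-1*38*42**2/(12*42**2 + 4*sqrt(1/42)*(11 + 114)) + 3305) - 2180 = (-1*38*1764/(12*1764 + 4*sqrt(1/42)*125) + 3305) - 2180 = (-1*38*1764/(21168 + 4*(sqrt(42)/42)*125) + 3305) - 2180 = (-1*38*1764/(21168 + 250*sqrt(42)/21) + 3305) - 2180 = (-67032/(21168 + 250*sqrt(42)/21) + 3305) - 2180 = (3305 - 67032/(21168 + 250*sqrt(42)/21)) - 2180 = 1125 - 67032/(21168 + 250*sqrt(42)/21)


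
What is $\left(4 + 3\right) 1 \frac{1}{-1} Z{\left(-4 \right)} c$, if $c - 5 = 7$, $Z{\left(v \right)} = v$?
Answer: $336$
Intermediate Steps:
$c = 12$ ($c = 5 + 7 = 12$)
$\left(4 + 3\right) 1 \frac{1}{-1} Z{\left(-4 \right)} c = \left(4 + 3\right) 1 \frac{1}{-1} \left(-4\right) 12 = 7 \cdot 1 \left(-1\right) \left(-4\right) 12 = 7 \left(-1\right) \left(-4\right) 12 = \left(-7\right) \left(-4\right) 12 = 28 \cdot 12 = 336$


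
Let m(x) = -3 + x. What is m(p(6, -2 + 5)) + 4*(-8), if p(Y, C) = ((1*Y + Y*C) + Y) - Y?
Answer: -11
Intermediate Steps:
p(Y, C) = Y + C*Y (p(Y, C) = ((Y + C*Y) + Y) - Y = (2*Y + C*Y) - Y = Y + C*Y)
m(p(6, -2 + 5)) + 4*(-8) = (-3 + 6*(1 + (-2 + 5))) + 4*(-8) = (-3 + 6*(1 + 3)) - 32 = (-3 + 6*4) - 32 = (-3 + 24) - 32 = 21 - 32 = -11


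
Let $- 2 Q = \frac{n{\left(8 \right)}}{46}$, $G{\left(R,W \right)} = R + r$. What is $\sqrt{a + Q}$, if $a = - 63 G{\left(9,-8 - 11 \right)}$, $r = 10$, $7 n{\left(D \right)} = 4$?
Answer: $\frac{i \sqrt{31027598}}{161} \approx 34.598 i$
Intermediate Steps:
$n{\left(D \right)} = \frac{4}{7}$ ($n{\left(D \right)} = \frac{1}{7} \cdot 4 = \frac{4}{7}$)
$G{\left(R,W \right)} = 10 + R$ ($G{\left(R,W \right)} = R + 10 = 10 + R$)
$Q = - \frac{1}{161}$ ($Q = - \frac{\frac{1}{46} \cdot \frac{4}{7}}{2} = \left(- \frac{1}{2}\right) \frac{2}{161} = - \frac{1}{161} \approx -0.0062112$)
$a = -1197$ ($a = - 63 \left(10 + 9\right) = \left(-63\right) 19 = -1197$)
$\sqrt{a + Q} = \sqrt{-1197 - \frac{1}{161}} = \sqrt{- \frac{192718}{161}} = \frac{i \sqrt{31027598}}{161}$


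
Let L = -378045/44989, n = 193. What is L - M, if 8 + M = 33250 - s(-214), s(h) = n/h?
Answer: -320131792839/9627646 ≈ -33251.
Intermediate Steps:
L = -378045/44989 (L = -378045*1/44989 = -378045/44989 ≈ -8.4030)
s(h) = 193/h
M = 7113981/214 (M = -8 + (33250 - 193/(-214)) = -8 + (33250 - 193*(-1)/214) = -8 + (33250 - 1*(-193/214)) = -8 + (33250 + 193/214) = -8 + 7115693/214 = 7113981/214 ≈ 33243.)
L - M = -378045/44989 - 1*7113981/214 = -378045/44989 - 7113981/214 = -320131792839/9627646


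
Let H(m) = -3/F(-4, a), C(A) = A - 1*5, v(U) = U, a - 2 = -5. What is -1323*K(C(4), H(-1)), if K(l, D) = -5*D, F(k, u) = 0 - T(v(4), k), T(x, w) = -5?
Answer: -3969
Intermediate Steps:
a = -3 (a = 2 - 5 = -3)
F(k, u) = 5 (F(k, u) = 0 - 1*(-5) = 0 + 5 = 5)
C(A) = -5 + A (C(A) = A - 5 = -5 + A)
H(m) = -⅗ (H(m) = -3/5 = -3*⅕ = -⅗)
-1323*K(C(4), H(-1)) = -(-6615)*(-3)/5 = -1323*3 = -3969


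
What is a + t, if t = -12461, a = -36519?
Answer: -48980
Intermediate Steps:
a + t = -36519 - 12461 = -48980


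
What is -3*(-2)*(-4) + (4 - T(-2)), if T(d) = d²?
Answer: -24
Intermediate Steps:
-3*(-2)*(-4) + (4 - T(-2)) = -3*(-2)*(-4) + (4 - 1*(-2)²) = 6*(-4) + (4 - 1*4) = -24 + (4 - 4) = -24 + 0 = -24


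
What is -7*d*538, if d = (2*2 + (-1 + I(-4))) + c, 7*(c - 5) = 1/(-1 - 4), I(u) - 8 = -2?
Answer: -263082/5 ≈ -52616.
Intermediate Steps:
I(u) = 6 (I(u) = 8 - 2 = 6)
c = 174/35 (c = 5 + 1/(7*(-1 - 4)) = 5 + (⅐)/(-5) = 5 + (⅐)*(-⅕) = 5 - 1/35 = 174/35 ≈ 4.9714)
d = 489/35 (d = (2*2 + (-1 + 6)) + 174/35 = (4 + 5) + 174/35 = 9 + 174/35 = 489/35 ≈ 13.971)
-7*d*538 = -7*489/35*538 = -489/5*538 = -263082/5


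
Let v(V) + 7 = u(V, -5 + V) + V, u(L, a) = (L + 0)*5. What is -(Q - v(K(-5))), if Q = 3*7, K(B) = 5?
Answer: 2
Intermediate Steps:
u(L, a) = 5*L (u(L, a) = L*5 = 5*L)
v(V) = -7 + 6*V (v(V) = -7 + (5*V + V) = -7 + 6*V)
Q = 21
-(Q - v(K(-5))) = -(21 - (-7 + 6*5)) = -(21 - (-7 + 30)) = -(21 - 1*23) = -(21 - 23) = -1*(-2) = 2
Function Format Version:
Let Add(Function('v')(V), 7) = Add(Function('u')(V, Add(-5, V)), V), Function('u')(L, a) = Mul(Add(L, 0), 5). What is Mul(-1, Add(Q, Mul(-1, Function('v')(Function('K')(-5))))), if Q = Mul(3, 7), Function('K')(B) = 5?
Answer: 2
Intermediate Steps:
Function('u')(L, a) = Mul(5, L) (Function('u')(L, a) = Mul(L, 5) = Mul(5, L))
Function('v')(V) = Add(-7, Mul(6, V)) (Function('v')(V) = Add(-7, Add(Mul(5, V), V)) = Add(-7, Mul(6, V)))
Q = 21
Mul(-1, Add(Q, Mul(-1, Function('v')(Function('K')(-5))))) = Mul(-1, Add(21, Mul(-1, Add(-7, Mul(6, 5))))) = Mul(-1, Add(21, Mul(-1, Add(-7, 30)))) = Mul(-1, Add(21, Mul(-1, 23))) = Mul(-1, Add(21, -23)) = Mul(-1, -2) = 2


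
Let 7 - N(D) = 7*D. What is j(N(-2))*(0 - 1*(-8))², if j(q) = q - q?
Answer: 0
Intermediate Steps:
N(D) = 7 - 7*D
j(q) = 0
j(N(-2))*(0 - 1*(-8))² = 0*(0 - 1*(-8))² = 0*(0 + 8)² = 0*8² = 0*64 = 0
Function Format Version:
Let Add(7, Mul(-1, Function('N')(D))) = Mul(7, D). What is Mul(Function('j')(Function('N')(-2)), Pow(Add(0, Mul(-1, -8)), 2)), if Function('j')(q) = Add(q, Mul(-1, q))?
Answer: 0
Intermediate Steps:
Function('N')(D) = Add(7, Mul(-7, D)) (Function('N')(D) = Add(7, Mul(-1, Mul(7, D))) = Add(7, Mul(-7, D)))
Function('j')(q) = 0
Mul(Function('j')(Function('N')(-2)), Pow(Add(0, Mul(-1, -8)), 2)) = Mul(0, Pow(Add(0, Mul(-1, -8)), 2)) = Mul(0, Pow(Add(0, 8), 2)) = Mul(0, Pow(8, 2)) = Mul(0, 64) = 0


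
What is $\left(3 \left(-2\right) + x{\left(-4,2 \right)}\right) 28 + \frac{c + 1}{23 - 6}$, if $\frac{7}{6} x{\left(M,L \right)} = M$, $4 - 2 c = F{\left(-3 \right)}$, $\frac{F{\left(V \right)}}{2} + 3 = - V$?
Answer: $- \frac{4485}{17} \approx -263.82$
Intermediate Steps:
$F{\left(V \right)} = -6 - 2 V$ ($F{\left(V \right)} = -6 + 2 \left(- V\right) = -6 - 2 V$)
$c = 2$ ($c = 2 - \frac{-6 - -6}{2} = 2 - \frac{-6 + 6}{2} = 2 - 0 = 2 + 0 = 2$)
$x{\left(M,L \right)} = \frac{6 M}{7}$
$\left(3 \left(-2\right) + x{\left(-4,2 \right)}\right) 28 + \frac{c + 1}{23 - 6} = \left(3 \left(-2\right) + \frac{6}{7} \left(-4\right)\right) 28 + \frac{2 + 1}{23 - 6} = \left(-6 - \frac{24}{7}\right) 28 + \frac{3}{17} = \left(- \frac{66}{7}\right) 28 + 3 \cdot \frac{1}{17} = -264 + \frac{3}{17} = - \frac{4485}{17}$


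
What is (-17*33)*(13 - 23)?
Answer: 5610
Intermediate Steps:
(-17*33)*(13 - 23) = -561*(-10) = 5610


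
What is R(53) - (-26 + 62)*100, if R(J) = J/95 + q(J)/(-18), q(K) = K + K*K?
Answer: -357052/95 ≈ -3758.4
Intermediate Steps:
q(K) = K + K²
R(J) = J/95 - J*(1 + J)/18 (R(J) = J/95 + (J*(1 + J))/(-18) = J*(1/95) + (J*(1 + J))*(-1/18) = J/95 - J*(1 + J)/18)
R(53) - (-26 + 62)*100 = (1/1710)*53*(-77 - 95*53) - (-26 + 62)*100 = (1/1710)*53*(-77 - 5035) - 36*100 = (1/1710)*53*(-5112) - 1*3600 = -15052/95 - 3600 = -357052/95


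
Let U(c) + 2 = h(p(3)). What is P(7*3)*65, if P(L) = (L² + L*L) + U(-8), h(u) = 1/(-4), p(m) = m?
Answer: 228735/4 ≈ 57184.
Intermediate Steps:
h(u) = -¼
U(c) = -9/4 (U(c) = -2 - ¼ = -9/4)
P(L) = -9/4 + 2*L² (P(L) = (L² + L*L) - 9/4 = (L² + L²) - 9/4 = 2*L² - 9/4 = -9/4 + 2*L²)
P(7*3)*65 = (-9/4 + 2*(7*3)²)*65 = (-9/4 + 2*21²)*65 = (-9/4 + 2*441)*65 = (-9/4 + 882)*65 = (3519/4)*65 = 228735/4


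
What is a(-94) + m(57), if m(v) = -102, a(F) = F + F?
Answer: -290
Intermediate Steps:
a(F) = 2*F
a(-94) + m(57) = 2*(-94) - 102 = -188 - 102 = -290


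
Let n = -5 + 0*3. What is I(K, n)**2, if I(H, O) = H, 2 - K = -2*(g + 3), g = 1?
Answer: 100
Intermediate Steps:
n = -5 (n = -5 + 0 = -5)
K = 10 (K = 2 - (-2)*(1 + 3) = 2 - (-2)*4 = 2 - 1*(-8) = 2 + 8 = 10)
I(K, n)**2 = 10**2 = 100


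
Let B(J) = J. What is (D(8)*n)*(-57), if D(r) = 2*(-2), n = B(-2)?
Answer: -456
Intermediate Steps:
n = -2
D(r) = -4
(D(8)*n)*(-57) = -4*(-2)*(-57) = 8*(-57) = -456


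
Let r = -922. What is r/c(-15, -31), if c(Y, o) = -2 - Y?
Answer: -922/13 ≈ -70.923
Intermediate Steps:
r/c(-15, -31) = -922/(-2 - 1*(-15)) = -922/(-2 + 15) = -922/13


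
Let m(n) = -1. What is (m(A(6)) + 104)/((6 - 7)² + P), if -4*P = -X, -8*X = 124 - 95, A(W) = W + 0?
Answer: 3296/3 ≈ 1098.7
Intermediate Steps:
A(W) = W
X = -29/8 (X = -(124 - 95)/8 = -⅛*29 = -29/8 ≈ -3.6250)
P = -29/32 (P = -(-1)*(-29)/(4*8) = -¼*29/8 = -29/32 ≈ -0.90625)
(m(A(6)) + 104)/((6 - 7)² + P) = (-1 + 104)/((6 - 7)² - 29/32) = 103/((-1)² - 29/32) = 103/(1 - 29/32) = 103/(3/32) = 103*(32/3) = 3296/3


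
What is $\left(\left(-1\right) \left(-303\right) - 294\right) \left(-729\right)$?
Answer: $-6561$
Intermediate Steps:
$\left(\left(-1\right) \left(-303\right) - 294\right) \left(-729\right) = \left(303 - 294\right) \left(-729\right) = 9 \left(-729\right) = -6561$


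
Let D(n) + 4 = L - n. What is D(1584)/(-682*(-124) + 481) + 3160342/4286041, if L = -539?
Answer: 259667517551/364523501009 ≈ 0.71235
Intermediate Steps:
D(n) = -543 - n (D(n) = -4 + (-539 - n) = -543 - n)
D(1584)/(-682*(-124) + 481) + 3160342/4286041 = (-543 - 1*1584)/(-682*(-124) + 481) + 3160342/4286041 = (-543 - 1584)/(84568 + 481) + 3160342*(1/4286041) = -2127/85049 + 3160342/4286041 = 259667517551/364523501009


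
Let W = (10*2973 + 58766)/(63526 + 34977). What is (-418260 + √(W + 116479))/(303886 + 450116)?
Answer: -69710/125667 + √1130185935008799/74271459006 ≈ -0.55427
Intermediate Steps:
W = 88496/98503 (W = (29730 + 58766)/98503 = 88496*(1/98503) = 88496/98503 ≈ 0.89841)
(-418260 + √(W + 116479))/(303886 + 450116) = (-418260 + √(88496/98503 + 116479))/(303886 + 450116) = (-418260 + √(11473619433/98503))/754002 = (-418260 + √1130185935008799/98503)*(1/754002) = -69710/125667 + √1130185935008799/74271459006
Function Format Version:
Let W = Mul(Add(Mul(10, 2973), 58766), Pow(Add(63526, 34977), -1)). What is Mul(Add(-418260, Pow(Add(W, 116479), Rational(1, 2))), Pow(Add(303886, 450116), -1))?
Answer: Add(Rational(-69710, 125667), Mul(Rational(1, 74271459006), Pow(1130185935008799, Rational(1, 2)))) ≈ -0.55427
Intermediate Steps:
W = Rational(88496, 98503) (W = Mul(Add(29730, 58766), Pow(98503, -1)) = Mul(88496, Rational(1, 98503)) = Rational(88496, 98503) ≈ 0.89841)
Mul(Add(-418260, Pow(Add(W, 116479), Rational(1, 2))), Pow(Add(303886, 450116), -1)) = Mul(Add(-418260, Pow(Add(Rational(88496, 98503), 116479), Rational(1, 2))), Pow(Add(303886, 450116), -1)) = Mul(Add(-418260, Pow(Rational(11473619433, 98503), Rational(1, 2))), Pow(754002, -1)) = Mul(Add(-418260, Mul(Rational(1, 98503), Pow(1130185935008799, Rational(1, 2)))), Rational(1, 754002)) = Add(Rational(-69710, 125667), Mul(Rational(1, 74271459006), Pow(1130185935008799, Rational(1, 2))))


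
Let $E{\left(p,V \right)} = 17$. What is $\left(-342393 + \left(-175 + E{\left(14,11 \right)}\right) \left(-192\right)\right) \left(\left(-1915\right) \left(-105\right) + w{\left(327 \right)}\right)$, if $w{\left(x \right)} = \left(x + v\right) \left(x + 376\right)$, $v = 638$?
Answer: $-274444769790$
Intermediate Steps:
$w{\left(x \right)} = \left(376 + x\right) \left(638 + x\right)$ ($w{\left(x \right)} = \left(x + 638\right) \left(x + 376\right) = \left(638 + x\right) \left(376 + x\right) = \left(376 + x\right) \left(638 + x\right)$)
$\left(-342393 + \left(-175 + E{\left(14,11 \right)}\right) \left(-192\right)\right) \left(\left(-1915\right) \left(-105\right) + w{\left(327 \right)}\right) = \left(-342393 + \left(-175 + 17\right) \left(-192\right)\right) \left(\left(-1915\right) \left(-105\right) + \left(239888 + 327^{2} + 1014 \cdot 327\right)\right) = \left(-342393 - -30336\right) \left(201075 + \left(239888 + 106929 + 331578\right)\right) = \left(-342393 + 30336\right) \left(201075 + 678395\right) = \left(-312057\right) 879470 = -274444769790$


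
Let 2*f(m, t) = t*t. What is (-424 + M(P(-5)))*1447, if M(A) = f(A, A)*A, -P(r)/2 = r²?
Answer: -91051028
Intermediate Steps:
P(r) = -2*r²
f(m, t) = t²/2 (f(m, t) = (t*t)/2 = t²/2)
M(A) = A³/2 (M(A) = (A²/2)*A = A³/2)
(-424 + M(P(-5)))*1447 = (-424 + (-2*(-5)²)³/2)*1447 = (-424 + (-2*25)³/2)*1447 = (-424 + (½)*(-50)³)*1447 = (-424 + (½)*(-125000))*1447 = (-424 - 62500)*1447 = -62924*1447 = -91051028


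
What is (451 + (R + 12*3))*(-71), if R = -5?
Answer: -34222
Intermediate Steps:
(451 + (R + 12*3))*(-71) = (451 + (-5 + 12*3))*(-71) = (451 + (-5 + 36))*(-71) = (451 + 31)*(-71) = 482*(-71) = -34222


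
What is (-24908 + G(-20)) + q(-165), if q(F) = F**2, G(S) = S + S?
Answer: 2277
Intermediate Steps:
G(S) = 2*S
(-24908 + G(-20)) + q(-165) = (-24908 + 2*(-20)) + (-165)**2 = (-24908 - 40) + 27225 = -24948 + 27225 = 2277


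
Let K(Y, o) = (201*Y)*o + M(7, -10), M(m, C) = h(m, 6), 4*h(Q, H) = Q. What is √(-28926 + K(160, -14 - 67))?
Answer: I*√10535537/2 ≈ 1622.9*I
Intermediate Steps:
h(Q, H) = Q/4
M(m, C) = m/4
K(Y, o) = 7/4 + 201*Y*o (K(Y, o) = (201*Y)*o + (¼)*7 = 201*Y*o + 7/4 = 7/4 + 201*Y*o)
√(-28926 + K(160, -14 - 67)) = √(-28926 + (7/4 + 201*160*(-14 - 67))) = √(-28926 + (7/4 + 201*160*(-81))) = √(-28926 + (7/4 - 2604960)) = √(-28926 - 10419833/4) = √(-10535537/4) = I*√10535537/2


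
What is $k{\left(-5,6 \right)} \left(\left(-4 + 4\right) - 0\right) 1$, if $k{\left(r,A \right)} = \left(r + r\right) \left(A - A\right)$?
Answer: $0$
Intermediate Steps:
$k{\left(r,A \right)} = 0$ ($k{\left(r,A \right)} = 2 r 0 = 0$)
$k{\left(-5,6 \right)} \left(\left(-4 + 4\right) - 0\right) 1 = 0 \left(\left(-4 + 4\right) - 0\right) 1 = 0 \left(0 + 0\right) 1 = 0 \cdot 0 \cdot 1 = 0 \cdot 1 = 0$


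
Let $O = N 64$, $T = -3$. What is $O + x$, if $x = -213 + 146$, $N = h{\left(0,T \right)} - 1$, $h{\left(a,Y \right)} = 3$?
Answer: $61$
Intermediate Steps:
$N = 2$ ($N = 3 - 1 = 2$)
$O = 128$ ($O = 2 \cdot 64 = 128$)
$x = -67$
$O + x = 128 - 67 = 61$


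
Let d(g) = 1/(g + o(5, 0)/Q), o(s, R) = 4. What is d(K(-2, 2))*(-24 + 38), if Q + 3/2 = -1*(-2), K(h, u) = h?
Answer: 7/3 ≈ 2.3333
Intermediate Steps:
Q = 1/2 (Q = -3/2 - 1*(-2) = -3/2 + 2 = 1/2 ≈ 0.50000)
d(g) = 1/(8 + g) (d(g) = 1/(g + 4/(1/2)) = 1/(g + 4*2) = 1/(g + 8) = 1/(8 + g))
d(K(-2, 2))*(-24 + 38) = (-24 + 38)/(8 - 2) = 14/6 = (1/6)*14 = 7/3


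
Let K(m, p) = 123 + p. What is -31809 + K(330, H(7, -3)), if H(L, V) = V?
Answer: -31689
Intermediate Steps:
-31809 + K(330, H(7, -3)) = -31809 + (123 - 3) = -31809 + 120 = -31689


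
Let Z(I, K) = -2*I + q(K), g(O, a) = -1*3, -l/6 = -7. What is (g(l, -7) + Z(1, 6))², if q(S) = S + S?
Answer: 49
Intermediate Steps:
l = 42 (l = -6*(-7) = 42)
q(S) = 2*S
g(O, a) = -3
Z(I, K) = -2*I + 2*K
(g(l, -7) + Z(1, 6))² = (-3 + (-2*1 + 2*6))² = (-3 + (-2 + 12))² = (-3 + 10)² = 7² = 49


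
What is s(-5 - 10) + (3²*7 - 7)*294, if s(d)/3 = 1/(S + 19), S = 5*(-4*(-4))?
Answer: 543313/33 ≈ 16464.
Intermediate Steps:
S = 80 (S = 5*16 = 80)
s(d) = 1/33 (s(d) = 3/(80 + 19) = 3/99 = 3*(1/99) = 1/33)
s(-5 - 10) + (3²*7 - 7)*294 = 1/33 + (3²*7 - 7)*294 = 1/33 + (9*7 - 7)*294 = 1/33 + (63 - 7)*294 = 1/33 + 56*294 = 1/33 + 16464 = 543313/33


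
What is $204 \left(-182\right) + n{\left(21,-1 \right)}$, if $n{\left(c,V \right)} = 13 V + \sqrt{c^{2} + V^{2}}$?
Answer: $-37141 + \sqrt{442} \approx -37120.0$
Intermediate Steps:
$n{\left(c,V \right)} = \sqrt{V^{2} + c^{2}} + 13 V$ ($n{\left(c,V \right)} = 13 V + \sqrt{V^{2} + c^{2}} = \sqrt{V^{2} + c^{2}} + 13 V$)
$204 \left(-182\right) + n{\left(21,-1 \right)} = 204 \left(-182\right) + \left(\sqrt{\left(-1\right)^{2} + 21^{2}} + 13 \left(-1\right)\right) = -37128 - \left(13 - \sqrt{1 + 441}\right) = -37128 - \left(13 - \sqrt{442}\right) = -37141 + \sqrt{442}$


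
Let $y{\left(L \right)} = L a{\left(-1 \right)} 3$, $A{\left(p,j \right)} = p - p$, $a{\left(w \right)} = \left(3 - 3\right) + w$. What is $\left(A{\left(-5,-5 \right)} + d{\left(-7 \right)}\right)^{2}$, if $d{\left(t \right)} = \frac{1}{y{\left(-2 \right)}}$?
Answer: $\frac{1}{36} \approx 0.027778$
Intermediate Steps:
$a{\left(w \right)} = w$ ($a{\left(w \right)} = 0 + w = w$)
$A{\left(p,j \right)} = 0$
$y{\left(L \right)} = - 3 L$ ($y{\left(L \right)} = L \left(-1\right) 3 = - L 3 = - 3 L$)
$d{\left(t \right)} = \frac{1}{6}$ ($d{\left(t \right)} = \frac{1}{\left(-3\right) \left(-2\right)} = \frac{1}{6}$)
$\left(A{\left(-5,-5 \right)} + d{\left(-7 \right)}\right)^{2} = \left(0 + \frac{1}{6}\right)^{2} = \left(\frac{1}{6}\right)^{2} = \frac{1}{36}$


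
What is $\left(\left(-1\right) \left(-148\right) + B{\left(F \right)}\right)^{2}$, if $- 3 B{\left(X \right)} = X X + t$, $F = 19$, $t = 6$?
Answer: $\frac{5929}{9} \approx 658.78$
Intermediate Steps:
$B{\left(X \right)} = -2 - \frac{X^{2}}{3}$ ($B{\left(X \right)} = - \frac{X X + 6}{3} = - \frac{X^{2} + 6}{3} = - \frac{6 + X^{2}}{3} = -2 - \frac{X^{2}}{3}$)
$\left(\left(-1\right) \left(-148\right) + B{\left(F \right)}\right)^{2} = \left(\left(-1\right) \left(-148\right) - \left(2 + \frac{19^{2}}{3}\right)\right)^{2} = \left(148 - \frac{367}{3}\right)^{2} = \left(\frac{77}{3}\right)^{2} = \frac{5929}{9}$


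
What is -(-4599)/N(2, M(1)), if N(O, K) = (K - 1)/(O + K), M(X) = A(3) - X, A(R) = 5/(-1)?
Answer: 2628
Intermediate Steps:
A(R) = -5 (A(R) = 5*(-1) = -5)
M(X) = -5 - X
N(O, K) = (-1 + K)/(K + O)
-(-4599)/N(2, M(1)) = -(-4599)/((-1 + (-5 - 1*1))/((-5 - 1*1) + 2)) = -(-4599)/((-1 + (-5 - 1))/((-5 - 1) + 2)) = -(-4599)/((-1 - 6)/(-6 + 2)) = -(-4599)/(-7/(-4)) = -(-4599)/((-¼*(-7))) = -(-4599)/7/4 = -(-4599)*4/7 = -219*(-12) = 2628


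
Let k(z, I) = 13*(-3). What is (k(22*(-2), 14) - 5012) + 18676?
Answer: 13625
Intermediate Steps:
k(z, I) = -39
(k(22*(-2), 14) - 5012) + 18676 = (-39 - 5012) + 18676 = -5051 + 18676 = 13625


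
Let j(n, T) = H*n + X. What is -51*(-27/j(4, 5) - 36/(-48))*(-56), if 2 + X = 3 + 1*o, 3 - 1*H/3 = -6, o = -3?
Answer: 74970/53 ≈ 1414.5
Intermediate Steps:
H = 27 (H = 9 - 3*(-6) = 9 + 18 = 27)
X = -2 (X = -2 + (3 + 1*(-3)) = -2 + (3 - 3) = -2 + 0 = -2)
j(n, T) = -2 + 27*n (j(n, T) = 27*n - 2 = -2 + 27*n)
-51*(-27/j(4, 5) - 36/(-48))*(-56) = -51*(-27/(-2 + 27*4) - 36/(-48))*(-56) = -51*(-27/(-2 + 108) - 36*(-1/48))*(-56) = -51*(-27/106 + ¾)*(-56) = -51*105/212*(-56) = -5355/212*(-56) = 74970/53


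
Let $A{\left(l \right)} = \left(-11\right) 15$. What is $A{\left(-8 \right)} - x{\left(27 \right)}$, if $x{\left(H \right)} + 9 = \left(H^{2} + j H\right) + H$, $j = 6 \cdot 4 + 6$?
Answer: $-1722$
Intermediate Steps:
$j = 30$ ($j = 24 + 6 = 30$)
$x{\left(H \right)} = -9 + H^{2} + 31 H$ ($x{\left(H \right)} = -9 + \left(\left(H^{2} + 30 H\right) + H\right) = -9 + \left(H^{2} + 31 H\right) = -9 + H^{2} + 31 H$)
$A{\left(l \right)} = -165$
$A{\left(-8 \right)} - x{\left(27 \right)} = -165 - \left(-9 + 27^{2} + 31 \cdot 27\right) = -165 - \left(-9 + 729 + 837\right) = -165 - 1557 = -1722$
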